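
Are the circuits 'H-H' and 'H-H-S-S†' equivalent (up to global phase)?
Yes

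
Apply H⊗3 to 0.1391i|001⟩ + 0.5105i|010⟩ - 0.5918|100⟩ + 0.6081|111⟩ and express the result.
(0.005763 + 0.2297i)|000⟩ + (-0.4242 + 0.1313i)|001⟩ + (-0.4242 - 0.1313i)|010⟩ + (0.005763 - 0.2297i)|011⟩ + (-0.005763 + 0.2297i)|100⟩ + (0.4242 + 0.1313i)|101⟩ + (0.4242 - 0.1313i)|110⟩ + (-0.005763 - 0.2297i)|111⟩

H⊗3 gives amp(|y⟩) = (1/2√2) Σ_x (−1)^(x·y) amp(|x⟩), where x·y is the number of positions in which both x and y have a 1.
|000⟩: (0.1391i + 0.5105i - 0.5918 + 0.6081)/(2√2) = (0.005763 + 0.2297i)
|001⟩: (-0.1391i + 0.5105i - 0.5918 - 0.6081)/(2√2) = (-0.4242 + 0.1313i)
|010⟩: (0.1391i - 0.5105i - 0.5918 - 0.6081)/(2√2) = (-0.4242 - 0.1313i)
|011⟩: (-0.1391i - 0.5105i - 0.5918 + 0.6081)/(2√2) = (0.005763 - 0.2297i)
|100⟩: (0.1391i + 0.5105i + 0.5918 - 0.6081)/(2√2) = (-0.005763 + 0.2297i)
|101⟩: (-0.1391i + 0.5105i + 0.5918 + 0.6081)/(2√2) = (0.4242 + 0.1313i)
|110⟩: (0.1391i - 0.5105i + 0.5918 + 0.6081)/(2√2) = (0.4242 - 0.1313i)
|111⟩: (-0.1391i - 0.5105i + 0.5918 - 0.6081)/(2√2) = (-0.005763 - 0.2297i)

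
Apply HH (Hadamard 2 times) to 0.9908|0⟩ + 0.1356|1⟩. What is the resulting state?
0.9908|0⟩ + 0.1356|1⟩

H² = I, so an even number of Hadamards cancels: H^2 = I and the state is unchanged.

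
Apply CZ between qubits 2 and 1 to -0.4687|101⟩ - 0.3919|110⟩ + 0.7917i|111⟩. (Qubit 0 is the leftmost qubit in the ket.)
-0.4687|101⟩ - 0.3919|110⟩ - 0.7917i|111⟩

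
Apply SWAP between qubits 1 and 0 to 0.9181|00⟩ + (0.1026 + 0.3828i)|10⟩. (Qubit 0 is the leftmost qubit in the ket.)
0.9181|00⟩ + (0.1026 + 0.3828i)|01⟩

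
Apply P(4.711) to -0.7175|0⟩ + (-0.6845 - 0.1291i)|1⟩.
-0.7175|0⟩ + (-0.1281 + 0.6847i)|1⟩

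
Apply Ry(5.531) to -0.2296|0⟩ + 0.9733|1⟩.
-0.1439|0⟩ - 0.9896|1⟩

Ry(5.531) = [[cos(θ/2), −sin(θ/2)], [sin(θ/2), cos(θ/2)]]; θ = 5.531, cos(θ/2) ≈ -0.930107, sin(θ/2) ≈ 0.367289.
With a = amp(|0⟩) = -0.2296 and b = amp(|1⟩) = 0.9733:
new amp(|0⟩) = (-0.930107)·a + (-0.367289)·b = -0.1439
new amp(|1⟩) = (0.367289)·a + (-0.930107)·b = -0.9896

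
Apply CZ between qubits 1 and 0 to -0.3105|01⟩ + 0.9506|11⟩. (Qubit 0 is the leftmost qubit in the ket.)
-0.3105|01⟩ - 0.9506|11⟩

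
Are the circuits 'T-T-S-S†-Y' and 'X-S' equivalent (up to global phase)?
Yes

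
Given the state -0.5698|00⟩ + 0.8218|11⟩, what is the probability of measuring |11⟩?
0.6754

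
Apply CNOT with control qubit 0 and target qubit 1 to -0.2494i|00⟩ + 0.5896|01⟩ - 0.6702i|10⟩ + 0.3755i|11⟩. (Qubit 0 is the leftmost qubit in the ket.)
-0.2494i|00⟩ + 0.5896|01⟩ + 0.3755i|10⟩ - 0.6702i|11⟩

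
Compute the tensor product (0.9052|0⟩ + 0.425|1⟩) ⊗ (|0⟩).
0.9052|00⟩ + 0.425|10⟩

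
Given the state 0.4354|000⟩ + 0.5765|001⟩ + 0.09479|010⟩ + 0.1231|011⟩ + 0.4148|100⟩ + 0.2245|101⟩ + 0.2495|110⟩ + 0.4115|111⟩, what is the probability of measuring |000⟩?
0.1896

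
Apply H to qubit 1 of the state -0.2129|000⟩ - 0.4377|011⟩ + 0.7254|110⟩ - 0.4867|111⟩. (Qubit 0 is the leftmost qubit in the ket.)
-0.1505|000⟩ - 0.3095|001⟩ - 0.1505|010⟩ + 0.3095|011⟩ + 0.5129|100⟩ - 0.3441|101⟩ - 0.5129|110⟩ + 0.3441|111⟩

H on qubit 1 mixes each pair of kets that differ only in qubit 1: amplitudes (a, b) of (|…0…⟩, |…1…⟩) become ((a + b)/√2, (a − b)/√2). Kets absent from the input have amplitude 0.
(|000⟩, |010⟩): (a, b) = (-0.2129, 0) → (-0.1505, -0.1505)
(|001⟩, |011⟩): (a, b) = (0, -0.4377) → (-0.3095, 0.3095)
(|100⟩, |110⟩): (a, b) = (0, 0.7254) → (0.5129, -0.5129)
(|101⟩, |111⟩): (a, b) = (0, -0.4867) → (-0.3441, 0.3441)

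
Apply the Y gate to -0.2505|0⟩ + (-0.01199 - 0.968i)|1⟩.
(-0.968 + 0.01199i)|0⟩ - 0.2505i|1⟩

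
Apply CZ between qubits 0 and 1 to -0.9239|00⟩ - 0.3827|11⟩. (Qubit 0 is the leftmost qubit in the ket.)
-0.9239|00⟩ + 0.3827|11⟩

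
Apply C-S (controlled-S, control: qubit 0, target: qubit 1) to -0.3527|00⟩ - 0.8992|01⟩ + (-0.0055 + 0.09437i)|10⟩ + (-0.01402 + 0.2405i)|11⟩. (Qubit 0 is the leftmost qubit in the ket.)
-0.3527|00⟩ - 0.8992|01⟩ + (-0.0055 + 0.09437i)|10⟩ + (-0.2405 - 0.01402i)|11⟩

C-S leaves the control-|0⟩ kets |00⟩, |01⟩ unchanged and applies S to qubit 1 on the control-|1⟩ pair (|10⟩, |11⟩).
S = [[1, 0], [0, i]].
With a = amp(|10⟩) = (-0.0055 + 0.09437i) and b = amp(|11⟩) = (-0.01402 + 0.2405i):
new amp(|10⟩) = (1)·a = (-0.0055 + 0.09437i)
new amp(|11⟩) = (i)·b = (-0.2405 - 0.01402i)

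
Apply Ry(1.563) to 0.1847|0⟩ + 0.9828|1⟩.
-0.5611|0⟩ + 0.8277|1⟩

Ry(1.563) = [[cos(θ/2), −sin(θ/2)], [sin(θ/2), cos(θ/2)]]; θ = 1.563, cos(θ/2) ≈ 0.709858, sin(θ/2) ≈ 0.704345.
With a = amp(|0⟩) = 0.1847 and b = amp(|1⟩) = 0.9828:
new amp(|0⟩) = (0.709858)·a + (-0.704345)·b = -0.5611
new amp(|1⟩) = (0.704345)·a + (0.709858)·b = 0.8277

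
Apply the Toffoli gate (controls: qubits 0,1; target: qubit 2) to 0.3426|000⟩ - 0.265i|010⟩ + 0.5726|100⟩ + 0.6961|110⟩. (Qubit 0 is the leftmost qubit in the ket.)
0.3426|000⟩ - 0.265i|010⟩ + 0.5726|100⟩ + 0.6961|111⟩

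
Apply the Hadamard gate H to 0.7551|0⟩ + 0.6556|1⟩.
0.9975|0⟩ + 0.07036|1⟩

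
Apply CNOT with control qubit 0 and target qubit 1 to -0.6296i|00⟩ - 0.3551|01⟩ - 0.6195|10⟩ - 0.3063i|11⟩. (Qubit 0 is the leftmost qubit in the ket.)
-0.6296i|00⟩ - 0.3551|01⟩ - 0.3063i|10⟩ - 0.6195|11⟩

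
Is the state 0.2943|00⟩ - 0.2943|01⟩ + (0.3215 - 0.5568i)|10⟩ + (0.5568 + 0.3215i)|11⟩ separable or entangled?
Entangled

Writing the state as a|00⟩ + b|01⟩ + c|10⟩ + d|11⟩, it is a product state iff ad − bc = 0.
Here (a, b, c, d) = (0.2943, -0.2943, (0.3215 - 0.5568i), (0.5568 + 0.3215i)): ad − bc = (0.2943)(0.5568 + 0.3215i) − (-0.2943)(0.3215 - 0.5568i) = (0.2585 - 0.06925i) ≠ 0, so the state is entangled.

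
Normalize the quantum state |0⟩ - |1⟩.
1/√2|0⟩ - 1/√2|1⟩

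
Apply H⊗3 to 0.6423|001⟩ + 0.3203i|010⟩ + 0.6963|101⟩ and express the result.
(0.4733 + 0.1132i)|000⟩ + (-0.4733 + 0.1132i)|001⟩ + (0.4733 - 0.1132i)|010⟩ + (-0.4733 - 0.1132i)|011⟩ + (-0.01909 + 0.1132i)|100⟩ + (0.01909 + 0.1132i)|101⟩ + (-0.01909 - 0.1132i)|110⟩ + (0.01909 - 0.1132i)|111⟩

H⊗3 gives amp(|y⟩) = (1/2√2) Σ_x (−1)^(x·y) amp(|x⟩), where x·y is the number of positions in which both x and y have a 1.
|000⟩: (0.6423 + 0.3203i + 0.6963)/(2√2) = (0.4733 + 0.1132i)
|001⟩: (-0.6423 + 0.3203i - 0.6963)/(2√2) = (-0.4733 + 0.1132i)
|010⟩: (0.6423 - 0.3203i + 0.6963)/(2√2) = (0.4733 - 0.1132i)
|011⟩: (-0.6423 - 0.3203i - 0.6963)/(2√2) = (-0.4733 - 0.1132i)
|100⟩: (0.6423 + 0.3203i - 0.6963)/(2√2) = (-0.01909 + 0.1132i)
|101⟩: (-0.6423 + 0.3203i + 0.6963)/(2√2) = (0.01909 + 0.1132i)
|110⟩: (0.6423 - 0.3203i - 0.6963)/(2√2) = (-0.01909 - 0.1132i)
|111⟩: (-0.6423 - 0.3203i + 0.6963)/(2√2) = (0.01909 - 0.1132i)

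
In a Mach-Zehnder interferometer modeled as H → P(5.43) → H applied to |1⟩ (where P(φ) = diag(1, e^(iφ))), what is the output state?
(0.1712 + 0.3767i)|0⟩ + (0.8288 - 0.3767i)|1⟩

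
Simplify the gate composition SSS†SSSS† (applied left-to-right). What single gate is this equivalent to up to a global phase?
S†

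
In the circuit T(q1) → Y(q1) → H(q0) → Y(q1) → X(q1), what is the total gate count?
5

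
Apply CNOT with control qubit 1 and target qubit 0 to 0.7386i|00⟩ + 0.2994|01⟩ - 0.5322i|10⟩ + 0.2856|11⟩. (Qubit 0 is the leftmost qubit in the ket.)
0.7386i|00⟩ + 0.2856|01⟩ - 0.5322i|10⟩ + 0.2994|11⟩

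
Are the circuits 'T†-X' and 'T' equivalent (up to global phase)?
No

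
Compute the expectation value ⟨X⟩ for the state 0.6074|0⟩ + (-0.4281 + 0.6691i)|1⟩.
-0.5201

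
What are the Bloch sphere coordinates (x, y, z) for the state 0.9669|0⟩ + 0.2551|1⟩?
(0.4933, 0, 0.8698)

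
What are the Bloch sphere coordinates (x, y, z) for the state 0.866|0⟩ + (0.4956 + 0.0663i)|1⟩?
(0.8584, 0.1148, 0.4999)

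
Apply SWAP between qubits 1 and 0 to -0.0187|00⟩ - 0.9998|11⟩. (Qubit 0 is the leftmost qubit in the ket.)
-0.0187|00⟩ - 0.9998|11⟩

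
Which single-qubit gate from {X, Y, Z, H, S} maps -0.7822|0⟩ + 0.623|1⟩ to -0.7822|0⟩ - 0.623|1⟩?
Z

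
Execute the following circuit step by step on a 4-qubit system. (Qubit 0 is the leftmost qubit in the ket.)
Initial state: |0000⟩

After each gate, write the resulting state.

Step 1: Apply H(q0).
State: 1/√2|0000⟩ + 1/√2|1000⟩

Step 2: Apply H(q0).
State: |0000⟩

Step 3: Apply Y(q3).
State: i|0001⟩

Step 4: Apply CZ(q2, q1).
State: i|0001⟩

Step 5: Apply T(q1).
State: i|0001⟩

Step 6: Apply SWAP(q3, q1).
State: i|0100⟩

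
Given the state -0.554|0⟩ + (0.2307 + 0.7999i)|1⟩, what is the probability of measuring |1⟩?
0.6931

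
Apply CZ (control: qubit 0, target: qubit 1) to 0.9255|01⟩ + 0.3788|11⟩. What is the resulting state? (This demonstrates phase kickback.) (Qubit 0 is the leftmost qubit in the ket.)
0.9255|01⟩ - 0.3788|11⟩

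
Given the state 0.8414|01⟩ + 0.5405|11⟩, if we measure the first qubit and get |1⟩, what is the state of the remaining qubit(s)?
|1⟩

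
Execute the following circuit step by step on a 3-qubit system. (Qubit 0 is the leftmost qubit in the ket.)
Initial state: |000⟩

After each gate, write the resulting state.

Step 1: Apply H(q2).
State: 1/√2|000⟩ + 1/√2|001⟩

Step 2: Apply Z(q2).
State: 1/√2|000⟩ - 1/√2|001⟩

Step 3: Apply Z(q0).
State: 1/√2|000⟩ - 1/√2|001⟩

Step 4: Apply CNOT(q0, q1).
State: 1/√2|000⟩ - 1/√2|001⟩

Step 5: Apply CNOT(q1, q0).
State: 1/√2|000⟩ - 1/√2|001⟩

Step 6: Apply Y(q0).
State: (1/√2)i|100⟩ - (1/√2)i|101⟩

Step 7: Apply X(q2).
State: -(1/√2)i|100⟩ + (1/√2)i|101⟩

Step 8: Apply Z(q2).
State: -(1/√2)i|100⟩ - (1/√2)i|101⟩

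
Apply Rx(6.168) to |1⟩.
-0.05756i|0⟩ - 0.9983|1⟩

Rx(6.168) = [[cos(θ/2), −i·sin(θ/2)], [−i·sin(θ/2), cos(θ/2)]]; θ = 6.168, cos(θ/2) ≈ -0.998342, sin(θ/2) ≈ 0.0575608.
With a = amp(|0⟩) = 0 and b = amp(|1⟩) = 1:
new amp(|0⟩) = (-0.998342)·a + (-0.0575608i)·b = -0.05756i
new amp(|1⟩) = (-0.0575608i)·a + (-0.998342)·b = -0.9983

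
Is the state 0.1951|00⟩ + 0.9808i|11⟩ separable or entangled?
Entangled

Writing the state as a|00⟩ + b|01⟩ + c|10⟩ + d|11⟩, it is a product state iff ad − bc = 0.
Here (a, b, c, d) = (0.1951, 0, 0, 0.9808i): ad − bc = (0.1951)(0.9808i) − (0)(0) = 0.1914i ≠ 0, so the state is entangled.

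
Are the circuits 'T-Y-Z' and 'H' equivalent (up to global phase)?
No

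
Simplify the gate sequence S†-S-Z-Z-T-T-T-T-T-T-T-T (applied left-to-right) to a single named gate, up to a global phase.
I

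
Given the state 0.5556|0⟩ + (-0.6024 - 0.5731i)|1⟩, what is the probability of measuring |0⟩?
0.3087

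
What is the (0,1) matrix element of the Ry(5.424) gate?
-0.4165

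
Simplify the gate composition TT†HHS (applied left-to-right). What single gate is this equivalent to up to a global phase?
S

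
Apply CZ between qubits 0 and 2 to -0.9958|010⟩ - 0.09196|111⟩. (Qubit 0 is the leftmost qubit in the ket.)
-0.9958|010⟩ + 0.09196|111⟩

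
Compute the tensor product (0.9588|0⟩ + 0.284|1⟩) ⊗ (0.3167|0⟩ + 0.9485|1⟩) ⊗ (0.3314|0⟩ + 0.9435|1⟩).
0.1006|000⟩ + 0.2865|001⟩ + 0.3014|010⟩ + 0.858|011⟩ + 0.02981|100⟩ + 0.08486|101⟩ + 0.08927|110⟩ + 0.2542|111⟩

amp(|b₁b₂…⟩) = product of the factor amplitudes for bits b₁, b₂, …; only kets whose every factor amplitude is nonzero survive.
|000⟩: (0.9588)(0.3167)(0.3314) = 0.1006
|001⟩: (0.9588)(0.3167)(0.9435) = 0.2865
|010⟩: (0.9588)(0.9485)(0.3314) = 0.3014
|011⟩: (0.9588)(0.9485)(0.9435) = 0.858
|100⟩: (0.284)(0.3167)(0.3314) = 0.02981
|101⟩: (0.284)(0.3167)(0.9435) = 0.08486
|110⟩: (0.284)(0.9485)(0.3314) = 0.08927
|111⟩: (0.284)(0.9485)(0.9435) = 0.2542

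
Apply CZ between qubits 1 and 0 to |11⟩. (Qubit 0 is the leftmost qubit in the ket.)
-|11⟩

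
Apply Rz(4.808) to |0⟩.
(-0.7401 - 0.6725i)|0⟩

Rz(4.808) = [[e^(−iθ/2), 0], [0, e^(iθ/2)]] with e^(±iθ/2) = cos(θ/2) ± i·sin(θ/2); θ = 4.808, cos(θ/2) ≈ -0.74009, sin(θ/2) ≈ 0.672508.
With a = amp(|0⟩) = 1 and b = amp(|1⟩) = 0:
new amp(|0⟩) = (-0.74009 - 0.672508i)·a = (-0.7401 - 0.6725i)
new amp(|1⟩) = (-0.74009 + 0.672508i)·b = 0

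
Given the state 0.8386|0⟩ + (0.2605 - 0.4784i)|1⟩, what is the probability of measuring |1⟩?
0.2967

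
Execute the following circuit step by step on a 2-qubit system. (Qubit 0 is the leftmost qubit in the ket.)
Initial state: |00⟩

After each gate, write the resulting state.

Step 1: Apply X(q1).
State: |01⟩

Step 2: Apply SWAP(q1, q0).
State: |10⟩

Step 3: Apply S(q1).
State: |10⟩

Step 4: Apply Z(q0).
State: -|10⟩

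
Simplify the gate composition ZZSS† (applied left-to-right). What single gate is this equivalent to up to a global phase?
I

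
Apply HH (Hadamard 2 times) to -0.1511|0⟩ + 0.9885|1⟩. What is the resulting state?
-0.1511|0⟩ + 0.9885|1⟩

H² = I, so an even number of Hadamards cancels: H^2 = I and the state is unchanged.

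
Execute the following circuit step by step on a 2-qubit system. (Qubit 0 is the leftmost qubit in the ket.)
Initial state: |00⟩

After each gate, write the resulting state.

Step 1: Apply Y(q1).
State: i|01⟩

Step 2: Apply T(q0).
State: i|01⟩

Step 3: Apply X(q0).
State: i|11⟩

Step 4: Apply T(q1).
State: (-1/√2 + (1/√2)i)|11⟩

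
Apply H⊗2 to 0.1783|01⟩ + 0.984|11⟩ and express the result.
0.5812|00⟩ - 0.5812|01⟩ - 0.4029|10⟩ + 0.4029|11⟩

H⊗2 gives amp(|y⟩) = (1/2) Σ_x (−1)^(x·y) amp(|x⟩), where x·y is the number of positions in which both x and y have a 1.
|00⟩: (0.1783 + 0.984)/2 = 0.5812
|01⟩: (-0.1783 - 0.984)/2 = -0.5812
|10⟩: (0.1783 - 0.984)/2 = -0.4029
|11⟩: (-0.1783 + 0.984)/2 = 0.4029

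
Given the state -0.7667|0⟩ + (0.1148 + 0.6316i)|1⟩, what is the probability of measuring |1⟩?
0.4121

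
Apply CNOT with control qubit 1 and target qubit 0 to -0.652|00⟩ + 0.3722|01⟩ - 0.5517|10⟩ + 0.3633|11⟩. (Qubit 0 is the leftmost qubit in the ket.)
-0.652|00⟩ + 0.3633|01⟩ - 0.5517|10⟩ + 0.3722|11⟩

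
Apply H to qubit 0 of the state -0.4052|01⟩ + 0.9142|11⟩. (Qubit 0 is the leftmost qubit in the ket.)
0.3599|01⟩ - 0.933|11⟩

H on qubit 0 mixes each pair of kets that differ only in qubit 0: amplitudes (a, b) of (|…0…⟩, |…1…⟩) become ((a + b)/√2, (a − b)/√2). Kets absent from the input have amplitude 0.
(|01⟩, |11⟩): (a, b) = (-0.4052, 0.9142) → (0.3599, -0.933)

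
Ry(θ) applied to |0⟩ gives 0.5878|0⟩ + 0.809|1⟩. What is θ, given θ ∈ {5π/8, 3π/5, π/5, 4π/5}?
3π/5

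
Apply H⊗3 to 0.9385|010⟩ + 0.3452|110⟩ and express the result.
0.4539|000⟩ + 0.4539|001⟩ - 0.4539|010⟩ - 0.4539|011⟩ + 0.2098|100⟩ + 0.2098|101⟩ - 0.2098|110⟩ - 0.2098|111⟩

H⊗3 gives amp(|y⟩) = (1/2√2) Σ_x (−1)^(x·y) amp(|x⟩), where x·y is the number of positions in which both x and y have a 1.
|000⟩: (0.9385 + 0.3452)/(2√2) = 0.4539
|001⟩: (0.9385 + 0.3452)/(2√2) = 0.4539
|010⟩: (-0.9385 - 0.3452)/(2√2) = -0.4539
|011⟩: (-0.9385 - 0.3452)/(2√2) = -0.4539
|100⟩: (0.9385 - 0.3452)/(2√2) = 0.2098
|101⟩: (0.9385 - 0.3452)/(2√2) = 0.2098
|110⟩: (-0.9385 + 0.3452)/(2√2) = -0.2098
|111⟩: (-0.9385 + 0.3452)/(2√2) = -0.2098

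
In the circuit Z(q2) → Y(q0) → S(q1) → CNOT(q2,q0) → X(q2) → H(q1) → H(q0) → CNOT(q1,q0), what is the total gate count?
8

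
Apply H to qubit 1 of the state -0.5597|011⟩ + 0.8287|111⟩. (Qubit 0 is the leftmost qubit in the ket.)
-0.3958|001⟩ + 0.3958|011⟩ + 0.586|101⟩ - 0.586|111⟩

H on qubit 1 mixes each pair of kets that differ only in qubit 1: amplitudes (a, b) of (|…0…⟩, |…1…⟩) become ((a + b)/√2, (a − b)/√2). Kets absent from the input have amplitude 0.
(|001⟩, |011⟩): (a, b) = (0, -0.5597) → (-0.3958, 0.3958)
(|101⟩, |111⟩): (a, b) = (0, 0.8287) → (0.586, -0.586)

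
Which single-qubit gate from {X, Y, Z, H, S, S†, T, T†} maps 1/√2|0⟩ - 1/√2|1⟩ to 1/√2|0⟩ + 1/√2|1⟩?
Z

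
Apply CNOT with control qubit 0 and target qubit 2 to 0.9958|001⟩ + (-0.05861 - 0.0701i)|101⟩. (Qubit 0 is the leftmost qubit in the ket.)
0.9958|001⟩ + (-0.05861 - 0.0701i)|100⟩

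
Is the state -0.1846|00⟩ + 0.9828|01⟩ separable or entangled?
Separable

Writing the state as a|00⟩ + b|01⟩ + c|10⟩ + d|11⟩, it is a product state iff ad − bc = 0.
Here (a, b, c, d) = (-0.1846, 0.9828, 0, 0): ad − bc = (-0.1846)(0) − (0.9828)(0) = 0, so the state is separable.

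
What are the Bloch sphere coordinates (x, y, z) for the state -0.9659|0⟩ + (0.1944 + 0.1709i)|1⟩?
(-0.3755, -0.3301, 0.866)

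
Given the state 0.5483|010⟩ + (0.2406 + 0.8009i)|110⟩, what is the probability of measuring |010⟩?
0.3006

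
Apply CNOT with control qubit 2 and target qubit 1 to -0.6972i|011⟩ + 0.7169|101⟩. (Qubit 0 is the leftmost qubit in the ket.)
-0.6972i|001⟩ + 0.7169|111⟩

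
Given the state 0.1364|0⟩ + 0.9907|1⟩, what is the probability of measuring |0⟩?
0.0186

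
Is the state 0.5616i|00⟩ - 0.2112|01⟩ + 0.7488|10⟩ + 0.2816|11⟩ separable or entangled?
Entangled

Writing the state as a|00⟩ + b|01⟩ + c|10⟩ + d|11⟩, it is a product state iff ad − bc = 0.
Here (a, b, c, d) = (0.5616i, -0.2112, 0.7488, 0.2816): ad − bc = (0.5616i)(0.2816) − (-0.2112)(0.7488) = (0.1581 + 0.1581i) ≠ 0, so the state is entangled.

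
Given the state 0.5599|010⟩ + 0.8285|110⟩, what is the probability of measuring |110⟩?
0.6864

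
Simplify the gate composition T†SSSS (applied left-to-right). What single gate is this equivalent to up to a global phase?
T†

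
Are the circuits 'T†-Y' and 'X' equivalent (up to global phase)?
No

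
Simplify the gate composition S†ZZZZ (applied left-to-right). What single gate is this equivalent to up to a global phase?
S†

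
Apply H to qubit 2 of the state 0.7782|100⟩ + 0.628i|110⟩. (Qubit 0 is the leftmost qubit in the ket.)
0.5503|100⟩ + 0.5503|101⟩ + 0.4441i|110⟩ + 0.4441i|111⟩

H on qubit 2 mixes each pair of kets that differ only in qubit 2: amplitudes (a, b) of (|…0…⟩, |…1…⟩) become ((a + b)/√2, (a − b)/√2). Kets absent from the input have amplitude 0.
(|100⟩, |101⟩): (a, b) = (0.7782, 0) → (0.5503, 0.5503)
(|110⟩, |111⟩): (a, b) = (0.628i, 0) → (0.4441i, 0.4441i)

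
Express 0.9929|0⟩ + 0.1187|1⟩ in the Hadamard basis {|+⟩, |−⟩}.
0.786|+⟩ + 0.6182|−⟩

With |ψ⟩ = α|0⟩ + β|1⟩, the Hadamard-basis coefficients are ⟨+|ψ⟩ = (α + β)/√2 and ⟨−|ψ⟩ = (α − β)/√2.
Here α = 0.9929, β = 0.1187: (α + β)/√2 = 0.786, (α − β)/√2 = 0.6182.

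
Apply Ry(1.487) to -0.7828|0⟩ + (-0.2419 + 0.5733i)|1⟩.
(-0.4125 - 0.388i)|0⟩ + (-0.7079 + 0.422i)|1⟩

Ry(1.487) = [[cos(θ/2), −sin(θ/2)], [sin(θ/2), cos(θ/2)]]; θ = 1.487, cos(θ/2) ≈ 0.736104, sin(θ/2) ≈ 0.676868.
With a = amp(|0⟩) = -0.7828 and b = amp(|1⟩) = (-0.2419 + 0.5733i):
new amp(|0⟩) = (0.736104)·a + (-0.676868)·b = (-0.4125 - 0.388i)
new amp(|1⟩) = (0.676868)·a + (0.736104)·b = (-0.7079 + 0.422i)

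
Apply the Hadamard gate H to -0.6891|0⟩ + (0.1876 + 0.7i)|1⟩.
(-0.3546 + 0.495i)|0⟩ + (-0.6199 - 0.495i)|1⟩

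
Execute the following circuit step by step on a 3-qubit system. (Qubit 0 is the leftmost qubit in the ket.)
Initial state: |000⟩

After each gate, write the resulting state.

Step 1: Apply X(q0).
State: |100⟩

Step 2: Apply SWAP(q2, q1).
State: |100⟩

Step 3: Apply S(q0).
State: i|100⟩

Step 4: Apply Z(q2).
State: i|100⟩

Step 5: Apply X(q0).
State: i|000⟩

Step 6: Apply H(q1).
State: (1/√2)i|000⟩ + (1/√2)i|010⟩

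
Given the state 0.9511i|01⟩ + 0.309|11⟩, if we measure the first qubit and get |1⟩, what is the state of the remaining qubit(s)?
|1⟩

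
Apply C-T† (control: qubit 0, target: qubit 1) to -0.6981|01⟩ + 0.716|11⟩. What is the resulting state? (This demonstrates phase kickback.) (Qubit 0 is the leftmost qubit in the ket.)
-0.6981|01⟩ + (0.5063 - 0.5063i)|11⟩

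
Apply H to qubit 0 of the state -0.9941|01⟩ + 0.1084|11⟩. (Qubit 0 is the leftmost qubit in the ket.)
-0.6263|01⟩ - 0.7796|11⟩

H on qubit 0 mixes each pair of kets that differ only in qubit 0: amplitudes (a, b) of (|…0…⟩, |…1…⟩) become ((a + b)/√2, (a − b)/√2). Kets absent from the input have amplitude 0.
(|01⟩, |11⟩): (a, b) = (-0.9941, 0.1084) → (-0.6263, -0.7796)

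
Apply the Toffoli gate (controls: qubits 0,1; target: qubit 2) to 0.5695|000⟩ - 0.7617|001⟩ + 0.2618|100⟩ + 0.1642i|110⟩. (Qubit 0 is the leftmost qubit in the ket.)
0.5695|000⟩ - 0.7617|001⟩ + 0.2618|100⟩ + 0.1642i|111⟩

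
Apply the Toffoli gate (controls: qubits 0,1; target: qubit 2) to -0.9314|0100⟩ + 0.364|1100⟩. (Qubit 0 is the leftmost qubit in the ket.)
-0.9314|0100⟩ + 0.364|1110⟩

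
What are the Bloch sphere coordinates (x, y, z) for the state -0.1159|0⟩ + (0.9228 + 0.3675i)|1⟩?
(-0.2139, -0.08519, -0.9732)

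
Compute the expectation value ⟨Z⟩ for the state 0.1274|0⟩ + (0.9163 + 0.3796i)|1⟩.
-0.9675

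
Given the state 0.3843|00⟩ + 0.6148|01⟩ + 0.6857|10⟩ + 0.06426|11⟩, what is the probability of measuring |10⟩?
0.4702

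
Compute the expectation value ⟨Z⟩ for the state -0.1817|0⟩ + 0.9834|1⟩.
-0.9341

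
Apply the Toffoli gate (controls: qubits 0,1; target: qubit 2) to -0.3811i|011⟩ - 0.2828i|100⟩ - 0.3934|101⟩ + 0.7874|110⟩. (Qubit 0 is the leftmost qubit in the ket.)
-0.3811i|011⟩ - 0.2828i|100⟩ - 0.3934|101⟩ + 0.7874|111⟩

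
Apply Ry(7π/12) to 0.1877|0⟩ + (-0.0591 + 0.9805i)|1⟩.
(0.1612 - 0.7779i)|0⟩ + (0.1129 + 0.5969i)|1⟩

Ry(7π/12) = [[cos(θ/2), −sin(θ/2)], [sin(θ/2), cos(θ/2)]]; θ = 7π/12, cos(θ/2) ≈ 0.608761, sin(θ/2) ≈ 0.793353.
With a = amp(|0⟩) = 0.1877 and b = amp(|1⟩) = (-0.0591 + 0.9805i):
new amp(|0⟩) = (0.608761)·a + (-0.793353)·b = (0.1612 - 0.7779i)
new amp(|1⟩) = (0.793353)·a + (0.608761)·b = (0.1129 + 0.5969i)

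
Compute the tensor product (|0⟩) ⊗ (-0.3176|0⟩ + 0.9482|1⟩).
-0.3176|00⟩ + 0.9482|01⟩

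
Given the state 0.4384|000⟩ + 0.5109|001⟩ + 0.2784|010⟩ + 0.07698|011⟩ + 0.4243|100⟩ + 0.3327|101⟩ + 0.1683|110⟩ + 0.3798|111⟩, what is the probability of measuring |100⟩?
0.18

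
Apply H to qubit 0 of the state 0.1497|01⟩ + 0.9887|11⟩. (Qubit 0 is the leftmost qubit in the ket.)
0.805|01⟩ - 0.5933|11⟩

H on qubit 0 mixes each pair of kets that differ only in qubit 0: amplitudes (a, b) of (|…0…⟩, |…1…⟩) become ((a + b)/√2, (a − b)/√2). Kets absent from the input have amplitude 0.
(|01⟩, |11⟩): (a, b) = (0.1497, 0.9887) → (0.805, -0.5933)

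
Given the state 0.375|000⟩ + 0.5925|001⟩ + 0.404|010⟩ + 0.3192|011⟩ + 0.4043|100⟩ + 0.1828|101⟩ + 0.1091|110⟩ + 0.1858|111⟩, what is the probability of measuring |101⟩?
0.03342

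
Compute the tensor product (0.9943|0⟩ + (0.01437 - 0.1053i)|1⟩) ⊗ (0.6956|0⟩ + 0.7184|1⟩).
0.6916|00⟩ + 0.7143|01⟩ + (0.009996 - 0.07325i)|10⟩ + (0.01032 - 0.07565i)|11⟩

amp(|b₁b₂…⟩) = product of the factor amplitudes for bits b₁, b₂, …; only kets whose every factor amplitude is nonzero survive.
|00⟩: (0.9943)(0.6956) = 0.6916
|01⟩: (0.9943)(0.7184) = 0.7143
|10⟩: (0.01437 - 0.1053i)(0.6956) = (0.009996 - 0.07325i)
|11⟩: (0.01437 - 0.1053i)(0.7184) = (0.01032 - 0.07565i)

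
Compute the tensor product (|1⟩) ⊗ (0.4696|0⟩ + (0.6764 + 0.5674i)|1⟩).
0.4696|10⟩ + (0.6764 + 0.5674i)|11⟩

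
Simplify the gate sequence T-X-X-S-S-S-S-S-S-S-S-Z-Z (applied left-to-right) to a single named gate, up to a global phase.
T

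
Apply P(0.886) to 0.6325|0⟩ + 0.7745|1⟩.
0.6325|0⟩ + (0.4899 + 0.5999i)|1⟩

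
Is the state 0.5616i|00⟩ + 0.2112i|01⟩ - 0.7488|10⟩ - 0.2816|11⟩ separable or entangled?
Separable

Writing the state as a|00⟩ + b|01⟩ + c|10⟩ + d|11⟩, it is a product state iff ad − bc = 0.
Here (a, b, c, d) = (0.5616i, 0.2112i, -0.7488, -0.2816): ad − bc = (0.5616i)(-0.2816) − (0.2112i)(-0.7488) = 0, so the state is separable.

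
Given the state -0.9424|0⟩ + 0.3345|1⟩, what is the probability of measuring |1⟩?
0.1119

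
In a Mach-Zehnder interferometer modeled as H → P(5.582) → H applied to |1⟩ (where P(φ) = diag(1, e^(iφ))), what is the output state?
(0.118 + 0.3226i)|0⟩ + (0.882 - 0.3226i)|1⟩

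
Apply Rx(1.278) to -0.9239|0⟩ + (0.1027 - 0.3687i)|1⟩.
(-0.9615 - 0.06125i)|0⟩ + (0.08244 + 0.2551i)|1⟩

Rx(1.278) = [[cos(θ/2), −i·sin(θ/2)], [−i·sin(θ/2), cos(θ/2)]]; θ = 1.278, cos(θ/2) ≈ 0.802693, sin(θ/2) ≈ 0.596393.
With a = amp(|0⟩) = -0.9239 and b = amp(|1⟩) = (0.1027 - 0.3687i):
new amp(|0⟩) = (0.802693)·a + (-0.596393i)·b = (-0.9615 - 0.06125i)
new amp(|1⟩) = (-0.596393i)·a + (0.802693)·b = (0.08244 + 0.2551i)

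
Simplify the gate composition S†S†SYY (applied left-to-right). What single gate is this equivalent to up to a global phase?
S†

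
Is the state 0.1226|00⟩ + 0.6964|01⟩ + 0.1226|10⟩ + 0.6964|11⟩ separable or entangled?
Separable

Writing the state as a|00⟩ + b|01⟩ + c|10⟩ + d|11⟩, it is a product state iff ad − bc = 0.
Here (a, b, c, d) = (0.1226, 0.6964, 0.1226, 0.6964): ad − bc = (0.1226)(0.6964) − (0.6964)(0.1226) = 0, so the state is separable.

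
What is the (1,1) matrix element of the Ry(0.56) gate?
0.9611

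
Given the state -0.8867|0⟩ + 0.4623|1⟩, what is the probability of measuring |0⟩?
0.7862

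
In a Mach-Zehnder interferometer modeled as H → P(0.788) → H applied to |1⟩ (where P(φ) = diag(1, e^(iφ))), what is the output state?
(0.1474 - 0.3545i)|0⟩ + (0.8526 + 0.3545i)|1⟩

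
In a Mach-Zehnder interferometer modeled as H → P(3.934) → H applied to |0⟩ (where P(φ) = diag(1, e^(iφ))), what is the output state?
(0.1489 - 0.356i)|0⟩ + (0.8511 + 0.356i)|1⟩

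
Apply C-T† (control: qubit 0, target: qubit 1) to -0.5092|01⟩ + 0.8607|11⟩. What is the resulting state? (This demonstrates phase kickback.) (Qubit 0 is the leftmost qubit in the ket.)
-0.5092|01⟩ + (0.6086 - 0.6086i)|11⟩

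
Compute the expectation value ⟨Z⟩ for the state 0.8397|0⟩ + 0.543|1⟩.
0.4102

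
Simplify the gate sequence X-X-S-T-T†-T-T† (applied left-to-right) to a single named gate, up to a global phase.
S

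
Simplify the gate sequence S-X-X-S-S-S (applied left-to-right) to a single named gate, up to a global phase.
I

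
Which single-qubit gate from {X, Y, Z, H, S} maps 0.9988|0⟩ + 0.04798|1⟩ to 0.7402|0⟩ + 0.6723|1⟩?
H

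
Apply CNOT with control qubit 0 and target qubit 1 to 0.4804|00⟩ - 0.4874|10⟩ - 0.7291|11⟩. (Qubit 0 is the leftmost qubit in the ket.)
0.4804|00⟩ - 0.7291|10⟩ - 0.4874|11⟩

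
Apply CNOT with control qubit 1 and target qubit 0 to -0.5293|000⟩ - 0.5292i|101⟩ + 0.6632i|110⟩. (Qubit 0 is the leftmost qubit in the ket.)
-0.5293|000⟩ + 0.6632i|010⟩ - 0.5292i|101⟩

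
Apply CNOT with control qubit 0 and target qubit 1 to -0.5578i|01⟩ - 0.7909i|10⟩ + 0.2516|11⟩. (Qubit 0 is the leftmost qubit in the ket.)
-0.5578i|01⟩ + 0.2516|10⟩ - 0.7909i|11⟩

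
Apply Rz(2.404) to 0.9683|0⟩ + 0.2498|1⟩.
(0.3491 - 0.9032i)|0⟩ + (0.09005 + 0.233i)|1⟩

Rz(2.404) = [[e^(−iθ/2), 0], [0, e^(iθ/2)]] with e^(±iθ/2) = cos(θ/2) ± i·sin(θ/2); θ = 2.404, cos(θ/2) ≈ 0.360493, sin(θ/2) ≈ 0.932762.
With a = amp(|0⟩) = 0.9683 and b = amp(|1⟩) = 0.2498:
new amp(|0⟩) = (0.360493 - 0.932762i)·a = (0.3491 - 0.9032i)
new amp(|1⟩) = (0.360493 + 0.932762i)·b = (0.09005 + 0.233i)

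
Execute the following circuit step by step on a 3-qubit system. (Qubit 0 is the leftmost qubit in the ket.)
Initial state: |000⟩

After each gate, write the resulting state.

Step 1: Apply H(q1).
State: 1/√2|000⟩ + 1/√2|010⟩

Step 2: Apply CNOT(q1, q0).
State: 1/√2|000⟩ + 1/√2|110⟩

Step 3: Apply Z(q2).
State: 1/√2|000⟩ + 1/√2|110⟩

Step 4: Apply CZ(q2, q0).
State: 1/√2|000⟩ + 1/√2|110⟩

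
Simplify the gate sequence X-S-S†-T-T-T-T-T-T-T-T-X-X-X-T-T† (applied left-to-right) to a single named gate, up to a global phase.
I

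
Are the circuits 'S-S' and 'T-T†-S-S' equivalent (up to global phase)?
Yes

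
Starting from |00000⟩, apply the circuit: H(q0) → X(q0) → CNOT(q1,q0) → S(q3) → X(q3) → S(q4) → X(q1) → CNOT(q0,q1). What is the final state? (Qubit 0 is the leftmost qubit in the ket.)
1/√2|01010⟩ + 1/√2|10010⟩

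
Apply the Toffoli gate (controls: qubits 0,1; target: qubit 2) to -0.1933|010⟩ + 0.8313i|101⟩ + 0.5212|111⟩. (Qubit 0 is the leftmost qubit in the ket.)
-0.1933|010⟩ + 0.8313i|101⟩ + 0.5212|110⟩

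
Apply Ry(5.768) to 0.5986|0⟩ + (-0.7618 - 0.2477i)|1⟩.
(-0.3848 + 0.0631i)|0⟩ + (0.8892 + 0.2395i)|1⟩

Ry(5.768) = [[cos(θ/2), −sin(θ/2)], [sin(θ/2), cos(θ/2)]]; θ = 5.768, cos(θ/2) ≈ -0.967006, sin(θ/2) ≈ 0.254753.
With a = amp(|0⟩) = 0.5986 and b = amp(|1⟩) = (-0.7618 - 0.2477i):
new amp(|0⟩) = (-0.967006)·a + (-0.254753)·b = (-0.3848 + 0.0631i)
new amp(|1⟩) = (0.254753)·a + (-0.967006)·b = (0.8892 + 0.2395i)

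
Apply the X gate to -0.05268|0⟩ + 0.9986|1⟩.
0.9986|0⟩ - 0.05268|1⟩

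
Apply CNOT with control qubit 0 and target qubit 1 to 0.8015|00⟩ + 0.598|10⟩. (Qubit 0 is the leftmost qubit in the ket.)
0.8015|00⟩ + 0.598|11⟩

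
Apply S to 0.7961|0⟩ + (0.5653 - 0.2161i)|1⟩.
0.7961|0⟩ + (0.2161 + 0.5653i)|1⟩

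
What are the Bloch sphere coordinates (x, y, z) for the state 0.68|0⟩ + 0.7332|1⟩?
(0.9972, 0, -0.07518)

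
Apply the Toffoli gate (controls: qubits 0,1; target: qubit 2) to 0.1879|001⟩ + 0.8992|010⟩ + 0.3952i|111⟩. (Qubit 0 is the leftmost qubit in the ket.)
0.1879|001⟩ + 0.8992|010⟩ + 0.3952i|110⟩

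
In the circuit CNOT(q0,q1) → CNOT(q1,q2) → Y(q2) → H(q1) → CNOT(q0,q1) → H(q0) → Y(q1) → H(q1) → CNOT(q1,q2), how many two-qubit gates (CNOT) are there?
4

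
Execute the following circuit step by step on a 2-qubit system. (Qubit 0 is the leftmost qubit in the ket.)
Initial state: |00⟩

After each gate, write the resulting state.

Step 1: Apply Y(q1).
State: i|01⟩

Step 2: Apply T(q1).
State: (-1/√2 + (1/√2)i)|01⟩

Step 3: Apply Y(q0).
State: (-1/√2 - (1/√2)i)|11⟩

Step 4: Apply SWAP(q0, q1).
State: (-1/√2 - (1/√2)i)|11⟩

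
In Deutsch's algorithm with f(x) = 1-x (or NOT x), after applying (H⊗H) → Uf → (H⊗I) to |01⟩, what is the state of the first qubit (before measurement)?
|1⟩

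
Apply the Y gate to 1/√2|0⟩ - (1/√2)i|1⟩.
-1/√2|0⟩ + (1/√2)i|1⟩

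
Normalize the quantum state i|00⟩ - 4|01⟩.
0.2425i|00⟩ - 0.9701|01⟩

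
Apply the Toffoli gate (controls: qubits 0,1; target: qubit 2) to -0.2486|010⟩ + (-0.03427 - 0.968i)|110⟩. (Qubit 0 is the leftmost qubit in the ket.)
-0.2486|010⟩ + (-0.03427 - 0.968i)|111⟩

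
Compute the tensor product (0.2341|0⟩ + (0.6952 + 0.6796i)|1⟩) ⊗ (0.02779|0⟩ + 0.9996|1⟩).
0.006506|00⟩ + 0.234|01⟩ + (0.01932 + 0.01889i)|10⟩ + (0.6949 + 0.6793i)|11⟩

amp(|b₁b₂…⟩) = product of the factor amplitudes for bits b₁, b₂, …; only kets whose every factor amplitude is nonzero survive.
|00⟩: (0.2341)(0.02779) = 0.006506
|01⟩: (0.2341)(0.9996) = 0.234
|10⟩: (0.6952 + 0.6796i)(0.02779) = (0.01932 + 0.01889i)
|11⟩: (0.6952 + 0.6796i)(0.9996) = (0.6949 + 0.6793i)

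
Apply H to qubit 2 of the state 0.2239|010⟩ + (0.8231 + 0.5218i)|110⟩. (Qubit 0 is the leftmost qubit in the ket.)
0.1583|010⟩ + 0.1583|011⟩ + (0.582 + 0.369i)|110⟩ + (0.582 + 0.369i)|111⟩

H on qubit 2 mixes each pair of kets that differ only in qubit 2: amplitudes (a, b) of (|…0…⟩, |…1…⟩) become ((a + b)/√2, (a − b)/√2). Kets absent from the input have amplitude 0.
(|010⟩, |011⟩): (a, b) = (0.2239, 0) → (0.1583, 0.1583)
(|110⟩, |111⟩): (a, b) = ((0.8231 + 0.5218i), 0) → ((0.582 + 0.369i), (0.582 + 0.369i))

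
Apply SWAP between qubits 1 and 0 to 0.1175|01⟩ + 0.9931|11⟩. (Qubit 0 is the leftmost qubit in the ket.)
0.1175|10⟩ + 0.9931|11⟩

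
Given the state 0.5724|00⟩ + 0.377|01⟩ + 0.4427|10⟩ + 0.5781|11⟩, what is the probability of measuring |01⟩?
0.1421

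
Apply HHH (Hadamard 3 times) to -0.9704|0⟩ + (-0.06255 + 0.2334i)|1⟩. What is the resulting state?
(-0.7304 + 0.165i)|0⟩ + (-0.6419 - 0.165i)|1⟩

H² = I, so H^3 = H: a single Hadamard. With (a, b) = (-0.9704, (-0.06255 + 0.2334i)), H gives ((a + b)/√2, (a − b)/√2) = ((-0.7304 + 0.165i), (-0.6419 - 0.165i)).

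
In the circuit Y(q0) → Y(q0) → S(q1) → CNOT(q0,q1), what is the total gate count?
4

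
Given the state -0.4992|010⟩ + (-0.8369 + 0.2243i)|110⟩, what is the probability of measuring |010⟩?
0.2492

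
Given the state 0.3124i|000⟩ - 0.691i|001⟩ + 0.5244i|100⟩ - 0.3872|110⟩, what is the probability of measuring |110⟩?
0.1499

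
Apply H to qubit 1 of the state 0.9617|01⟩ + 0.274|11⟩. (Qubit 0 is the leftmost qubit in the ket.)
0.68|00⟩ - 0.68|01⟩ + 0.1937|10⟩ - 0.1937|11⟩

H on qubit 1 mixes each pair of kets that differ only in qubit 1: amplitudes (a, b) of (|…0…⟩, |…1…⟩) become ((a + b)/√2, (a − b)/√2). Kets absent from the input have amplitude 0.
(|00⟩, |01⟩): (a, b) = (0, 0.9617) → (0.68, -0.68)
(|10⟩, |11⟩): (a, b) = (0, 0.274) → (0.1937, -0.1937)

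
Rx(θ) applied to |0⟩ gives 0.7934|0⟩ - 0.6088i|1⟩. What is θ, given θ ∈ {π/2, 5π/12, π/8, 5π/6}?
5π/12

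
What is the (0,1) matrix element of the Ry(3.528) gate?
-0.9814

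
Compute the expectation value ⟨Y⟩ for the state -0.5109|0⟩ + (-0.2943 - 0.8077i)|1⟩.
0.8253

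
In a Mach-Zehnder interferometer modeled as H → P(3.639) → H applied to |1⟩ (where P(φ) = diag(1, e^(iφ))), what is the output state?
(0.9394 + 0.2386i)|0⟩ + (0.06059 - 0.2386i)|1⟩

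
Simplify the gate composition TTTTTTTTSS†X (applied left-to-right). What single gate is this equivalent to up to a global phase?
X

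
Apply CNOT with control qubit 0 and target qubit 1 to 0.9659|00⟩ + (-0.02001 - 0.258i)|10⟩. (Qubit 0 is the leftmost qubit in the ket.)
0.9659|00⟩ + (-0.02001 - 0.258i)|11⟩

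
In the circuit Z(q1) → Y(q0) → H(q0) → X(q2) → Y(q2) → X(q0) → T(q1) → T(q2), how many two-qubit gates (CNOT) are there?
0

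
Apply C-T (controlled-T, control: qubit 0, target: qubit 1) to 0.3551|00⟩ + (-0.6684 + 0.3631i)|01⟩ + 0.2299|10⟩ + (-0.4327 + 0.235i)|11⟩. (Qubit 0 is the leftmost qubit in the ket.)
0.3551|00⟩ + (-0.6684 + 0.3631i)|01⟩ + 0.2299|10⟩ + (-0.4721 - 0.1398i)|11⟩

C-T leaves the control-|0⟩ kets |00⟩, |01⟩ unchanged and applies T to qubit 1 on the control-|1⟩ pair (|10⟩, |11⟩).
T = [[1, 0], [0, (1/√2 + (1/√2)i)]].
With a = amp(|10⟩) = 0.2299 and b = amp(|11⟩) = (-0.4327 + 0.235i):
new amp(|10⟩) = (1)·a = 0.2299
new amp(|11⟩) = (1/√2 + (1/√2)i)·b = (-0.4721 - 0.1398i)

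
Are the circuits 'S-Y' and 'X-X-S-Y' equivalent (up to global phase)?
Yes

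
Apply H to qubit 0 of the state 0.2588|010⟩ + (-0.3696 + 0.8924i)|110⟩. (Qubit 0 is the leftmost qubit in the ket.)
(-0.07835 + 0.631i)|010⟩ + (0.4443 - 0.631i)|110⟩

H on qubit 0 mixes each pair of kets that differ only in qubit 0: amplitudes (a, b) of (|…0…⟩, |…1…⟩) become ((a + b)/√2, (a − b)/√2). Kets absent from the input have amplitude 0.
(|010⟩, |110⟩): (a, b) = (0.2588, (-0.3696 + 0.8924i)) → ((-0.07835 + 0.631i), (0.4443 - 0.631i))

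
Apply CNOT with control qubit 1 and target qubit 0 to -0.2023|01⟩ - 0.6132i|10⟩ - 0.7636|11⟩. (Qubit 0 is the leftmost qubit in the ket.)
-0.7636|01⟩ - 0.6132i|10⟩ - 0.2023|11⟩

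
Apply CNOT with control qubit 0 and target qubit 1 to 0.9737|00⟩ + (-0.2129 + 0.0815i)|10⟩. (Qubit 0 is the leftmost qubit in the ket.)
0.9737|00⟩ + (-0.2129 + 0.0815i)|11⟩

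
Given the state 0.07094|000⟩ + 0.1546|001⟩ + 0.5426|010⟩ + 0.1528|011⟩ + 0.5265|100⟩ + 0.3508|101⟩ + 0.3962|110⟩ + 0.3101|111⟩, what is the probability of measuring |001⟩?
0.0239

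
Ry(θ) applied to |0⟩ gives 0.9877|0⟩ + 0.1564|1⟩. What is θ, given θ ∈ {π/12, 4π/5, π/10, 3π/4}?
π/10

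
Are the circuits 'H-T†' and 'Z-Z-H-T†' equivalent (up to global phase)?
Yes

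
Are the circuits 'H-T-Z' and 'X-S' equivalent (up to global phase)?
No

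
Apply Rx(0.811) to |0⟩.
0.9189|0⟩ - 0.3945i|1⟩

Rx(0.811) = [[cos(θ/2), −i·sin(θ/2)], [−i·sin(θ/2), cos(θ/2)]]; θ = 0.811, cos(θ/2) ≈ 0.918905, sin(θ/2) ≈ 0.394478.
With a = amp(|0⟩) = 1 and b = amp(|1⟩) = 0:
new amp(|0⟩) = (0.918905)·a + (-0.394478i)·b = 0.9189
new amp(|1⟩) = (-0.394478i)·a + (0.918905)·b = -0.3945i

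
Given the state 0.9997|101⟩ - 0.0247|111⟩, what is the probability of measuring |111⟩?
0.0006101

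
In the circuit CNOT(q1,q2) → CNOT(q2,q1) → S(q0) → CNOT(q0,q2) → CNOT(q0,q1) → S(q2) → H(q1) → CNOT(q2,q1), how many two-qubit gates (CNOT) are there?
5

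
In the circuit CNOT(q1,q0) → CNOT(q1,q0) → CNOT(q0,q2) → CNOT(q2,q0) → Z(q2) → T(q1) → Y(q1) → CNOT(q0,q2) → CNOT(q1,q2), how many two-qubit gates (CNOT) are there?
6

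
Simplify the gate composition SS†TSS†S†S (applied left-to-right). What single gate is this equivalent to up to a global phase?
T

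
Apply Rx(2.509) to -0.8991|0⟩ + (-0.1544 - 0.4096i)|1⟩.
(-0.6689 + 0.1467i)|0⟩ + (-0.04803 + 0.7271i)|1⟩

Rx(2.509) = [[cos(θ/2), −i·sin(θ/2)], [−i·sin(θ/2), cos(θ/2)]]; θ = 2.509, cos(θ/2) ≈ 0.311049, sin(θ/2) ≈ 0.950394.
With a = amp(|0⟩) = -0.8991 and b = amp(|1⟩) = (-0.1544 - 0.4096i):
new amp(|0⟩) = (0.311049)·a + (-0.950394i)·b = (-0.6689 + 0.1467i)
new amp(|1⟩) = (-0.950394i)·a + (0.311049)·b = (-0.04803 + 0.7271i)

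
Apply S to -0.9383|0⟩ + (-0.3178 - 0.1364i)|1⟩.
-0.9383|0⟩ + (0.1364 - 0.3178i)|1⟩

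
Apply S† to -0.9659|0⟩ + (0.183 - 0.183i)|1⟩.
-0.9659|0⟩ + (-0.183 - 0.183i)|1⟩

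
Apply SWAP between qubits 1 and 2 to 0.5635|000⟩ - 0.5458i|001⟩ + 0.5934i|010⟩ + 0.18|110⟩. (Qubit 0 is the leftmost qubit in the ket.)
0.5635|000⟩ + 0.5934i|001⟩ - 0.5458i|010⟩ + 0.18|101⟩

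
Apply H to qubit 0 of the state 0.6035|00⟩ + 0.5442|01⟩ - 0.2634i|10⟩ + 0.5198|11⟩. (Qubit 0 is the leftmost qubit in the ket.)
(0.4267 - 0.1863i)|00⟩ + 0.7524|01⟩ + (0.4267 + 0.1863i)|10⟩ + 0.01725|11⟩

H on qubit 0 mixes each pair of kets that differ only in qubit 0: amplitudes (a, b) of (|…0…⟩, |…1…⟩) become ((a + b)/√2, (a − b)/√2). Kets absent from the input have amplitude 0.
(|00⟩, |10⟩): (a, b) = (0.6035, -0.2634i) → ((0.4267 - 0.1863i), (0.4267 + 0.1863i))
(|01⟩, |11⟩): (a, b) = (0.5442, 0.5198) → (0.7524, 0.01725)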